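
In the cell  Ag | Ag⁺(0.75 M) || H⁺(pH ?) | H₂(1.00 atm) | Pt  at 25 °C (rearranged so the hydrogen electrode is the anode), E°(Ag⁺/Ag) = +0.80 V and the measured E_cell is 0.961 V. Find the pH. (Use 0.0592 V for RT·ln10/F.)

E°_cell = 0.80 V and n = 2.
log Q = n(E° − E)/0.0592 = 2×(0.80 − 0.961)/0.0592 = -5.439.
With Q = [H⁺]^2 / ([Ag⁺]^2·P(H₂)), solving for [H⁺] gives log[H⁺] = -2.845, so pH = 2.84.

pH = 2.84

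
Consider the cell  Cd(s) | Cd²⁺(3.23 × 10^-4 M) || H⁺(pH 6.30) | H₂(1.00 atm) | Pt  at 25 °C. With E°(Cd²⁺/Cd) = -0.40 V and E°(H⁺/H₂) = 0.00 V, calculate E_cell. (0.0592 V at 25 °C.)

0.13 V

The hydrogen couple is the cathode, so E°_cell = 0.40 V; n = 2.
[H⁺] = 10^(−6.30) = 5 × 10^-7 M, and Q = [Cd²⁺]·P(H₂) / [H⁺]^2 = 1.29 × 10^9.
E = E° − (0.0592/2) log Q = 0.40 − (0.0592/2)(9.109) = 0.130 V.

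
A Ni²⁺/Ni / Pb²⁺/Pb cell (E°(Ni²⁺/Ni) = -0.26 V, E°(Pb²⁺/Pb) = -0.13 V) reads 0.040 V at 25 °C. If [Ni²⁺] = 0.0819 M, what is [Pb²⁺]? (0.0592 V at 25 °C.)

From the Nernst equation, log Q = n(E° − E)/0.0592 = 2(0.13 − 0.040)/0.0592 = 3.041, so Q = 1100.
With Q = [Ni²⁺]/[Pb²⁺] and the known concentrations, [Pb²⁺] in the denominator gives [Pb²⁺] = 7.5 × 10^-5 M.

7.5 × 10^-5 M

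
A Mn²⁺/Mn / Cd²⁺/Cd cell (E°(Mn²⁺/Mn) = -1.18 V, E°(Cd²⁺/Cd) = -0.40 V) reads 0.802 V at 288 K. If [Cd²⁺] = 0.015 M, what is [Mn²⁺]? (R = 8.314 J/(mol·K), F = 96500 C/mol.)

0.0025 M

From the Nernst equation, ln Q = nF(E° − E)/RT = 2×96500×(0.78 − 0.802)/(8.314×288) = -1.773, so Q = 0.170.
With Q = [Mn²⁺]/[Cd²⁺] and the known concentrations, [Mn²⁺] in the numerator gives [Mn²⁺] = 0.0025 M.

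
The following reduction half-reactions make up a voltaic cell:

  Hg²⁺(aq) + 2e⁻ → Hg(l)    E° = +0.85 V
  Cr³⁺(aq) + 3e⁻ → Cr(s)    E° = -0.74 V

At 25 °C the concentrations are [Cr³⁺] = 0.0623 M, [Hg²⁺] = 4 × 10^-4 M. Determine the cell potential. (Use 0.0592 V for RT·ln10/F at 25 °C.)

1.51 V

The Hg²⁺/Hg couple has the higher reduction potential and acts as the cathode, so E°_cell = +0.85 − (-0.74) = 1.59 V.
Balancing electrons gives n = 6; the reaction quotient is Q = [Cr³⁺]^2/[Hg²⁺]^3 = 6.06 × 10^7.
At 25 °C, E = E° − (0.0592/n) log Q = 1.59 − (0.0592/6)(7.783) = 1.590 − 0.077 = 1.513 V.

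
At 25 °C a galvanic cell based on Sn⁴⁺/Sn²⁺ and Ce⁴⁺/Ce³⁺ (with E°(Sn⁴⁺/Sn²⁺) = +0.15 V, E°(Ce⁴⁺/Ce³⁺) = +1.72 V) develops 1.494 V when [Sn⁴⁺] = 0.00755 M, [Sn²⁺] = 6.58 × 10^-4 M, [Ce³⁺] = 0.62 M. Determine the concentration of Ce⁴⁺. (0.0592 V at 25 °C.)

From the Nernst equation, log Q = n(E° − E)/0.0592 = 2(1.57 − 1.494)/0.0592 = 2.568, so Q = 369.
With Q = [Sn⁴⁺]·[Ce³⁺]^2/([Sn²⁺]·[Ce⁴⁺]^2) and the known concentrations, [Ce⁴⁺]^2 in the denominator gives [Ce⁴⁺] = 0.11 M.

0.11 M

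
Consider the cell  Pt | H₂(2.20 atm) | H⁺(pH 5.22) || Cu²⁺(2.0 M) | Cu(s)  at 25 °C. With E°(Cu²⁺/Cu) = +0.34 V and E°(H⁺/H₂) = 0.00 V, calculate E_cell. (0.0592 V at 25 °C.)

0.67 V

The Cu²⁺/Cu couple is the cathode, so E°_cell = 0.34 V; n = 2.
[H⁺] = 10^(−5.22) = 6 × 10^-6 M, and Q = [H⁺]^2 / ([Cu²⁺]·P(H₂)) = 8.25 × 10^-12.
E = E° − (0.0592/2) log Q = 0.34 − (0.0592/2)(-11.083) = 0.668 V.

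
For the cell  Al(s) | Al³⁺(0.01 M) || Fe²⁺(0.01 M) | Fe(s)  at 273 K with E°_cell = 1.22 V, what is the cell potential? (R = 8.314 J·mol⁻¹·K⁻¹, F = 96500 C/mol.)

1.20 V

Balancing electrons gives n = 6; the reaction quotient is Q = [Al³⁺]^2/[Fe²⁺]^3 = 100.
E = E° − (RT/nF) ln Q = 1.22 − (8.314×273)/(6×96500) × (4.605) = 1.220 − 0.018 = 1.202 V.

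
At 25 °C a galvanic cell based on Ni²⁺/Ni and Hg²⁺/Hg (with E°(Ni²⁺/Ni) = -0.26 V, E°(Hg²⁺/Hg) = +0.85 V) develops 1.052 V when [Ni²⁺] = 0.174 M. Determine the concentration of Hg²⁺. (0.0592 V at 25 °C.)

From the Nernst equation, log Q = n(E° − E)/0.0592 = 2(1.11 − 1.052)/0.0592 = 1.959, so Q = 91.1.
With Q = [Ni²⁺]/[Hg²⁺] and the known concentrations, [Hg²⁺] in the denominator gives [Hg²⁺] = 0.0019 M.

0.0019 M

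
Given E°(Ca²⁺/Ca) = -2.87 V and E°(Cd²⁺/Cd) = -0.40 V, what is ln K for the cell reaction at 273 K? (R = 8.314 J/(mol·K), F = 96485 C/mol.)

E°_cell = -0.40 − (-2.87) = 2.47 V, with n = 2 electrons transferred.
At equilibrium E = 0, so the Nernst equation gives ln K = nFE°/RT = (2)(96485)(2.47)/((8.314)(273)) = 210.00.

ln K = 210.0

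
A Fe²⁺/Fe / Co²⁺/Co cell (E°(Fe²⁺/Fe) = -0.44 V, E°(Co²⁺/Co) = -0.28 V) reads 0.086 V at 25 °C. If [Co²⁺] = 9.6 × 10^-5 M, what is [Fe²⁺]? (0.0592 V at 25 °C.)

From the Nernst equation, log Q = n(E° − E)/0.0592 = 2(0.16 − 0.086)/0.0592 = 2.500, so Q = 316.
With Q = [Fe²⁺]/[Co²⁺] and the known concentrations, [Fe²⁺] in the numerator gives [Fe²⁺] = 0.03 M.

0.03 M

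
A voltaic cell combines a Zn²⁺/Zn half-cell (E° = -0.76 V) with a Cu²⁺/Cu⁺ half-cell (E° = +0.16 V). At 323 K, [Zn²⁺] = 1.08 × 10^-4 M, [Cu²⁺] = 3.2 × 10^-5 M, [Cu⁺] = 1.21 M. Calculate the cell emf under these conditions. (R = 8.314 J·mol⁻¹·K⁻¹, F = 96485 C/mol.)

The Cu²⁺/Cu⁺ couple has the higher reduction potential and acts as the cathode, so E°_cell = +0.16 − (-0.76) = 0.92 V.
Balancing electrons gives n = 2; the reaction quotient is Q = [Zn²⁺]·[Cu⁺]^2/[Cu²⁺]^2 = 1.54 × 10^5.
E = E° − (RT/nF) ln Q = 0.92 − (8.314×323)/(2×96485) × (11.947) = 0.920 − 0.166 = 0.754 V.

0.754 V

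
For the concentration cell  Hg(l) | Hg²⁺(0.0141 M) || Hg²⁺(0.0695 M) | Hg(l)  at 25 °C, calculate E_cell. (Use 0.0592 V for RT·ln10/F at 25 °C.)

Both half-cells are Hg²⁺/Hg, so E°_cell = 0. The concentrated side is the cathode; the cell reaction moves Hg²⁺ from high to low concentration with n = 2.
Q = [Hg²⁺]_dilute/[Hg²⁺]_conc = 0.0141/0.0695 = 0.203.
E = 0 − (0.0592/2) log Q = −(0.0592/2)(-0.693) = 0.0205 V.

0.021 V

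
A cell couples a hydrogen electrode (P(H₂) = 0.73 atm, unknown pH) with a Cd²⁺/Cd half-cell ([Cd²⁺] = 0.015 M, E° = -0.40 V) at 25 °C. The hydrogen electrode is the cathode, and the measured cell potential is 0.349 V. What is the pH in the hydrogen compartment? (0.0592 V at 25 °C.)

E°_cell = 0.40 V and n = 2.
log Q = n(E° − E)/0.0592 = 2×(0.40 − 0.349)/0.0592 = 1.723.
With Q = [Cd²⁺]·P(H₂) / [H⁺]^2, solving for [H⁺] gives log[H⁺] = -1.842, so pH = 1.84.

pH = 1.84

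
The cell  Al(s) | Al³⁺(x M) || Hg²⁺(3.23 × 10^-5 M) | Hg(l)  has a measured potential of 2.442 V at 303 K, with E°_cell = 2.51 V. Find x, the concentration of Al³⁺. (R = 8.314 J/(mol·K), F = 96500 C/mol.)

From the Nernst equation, ln Q = nF(E° − E)/RT = 6×96500×(2.51 − 2.442)/(8.314×303) = 15.629, so Q = 6.13 × 10^6.
With Q = [Al³⁺]^2/[Hg²⁺]^3 and the known concentrations, [Al³⁺]^2 in the numerator gives [Al³⁺] = 4.5 × 10^-4 M.

4.5 × 10^-4 M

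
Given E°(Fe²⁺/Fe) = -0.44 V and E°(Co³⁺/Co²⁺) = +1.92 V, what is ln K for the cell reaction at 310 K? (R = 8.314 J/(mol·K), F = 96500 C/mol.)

ln K = 176.7

E°_cell = +1.92 − (-0.44) = 2.36 V, with n = 2 electrons transferred.
At equilibrium E = 0, so the Nernst equation gives ln K = nFE°/RT = (2)(96500)(2.36)/((8.314)(310)) = 176.72.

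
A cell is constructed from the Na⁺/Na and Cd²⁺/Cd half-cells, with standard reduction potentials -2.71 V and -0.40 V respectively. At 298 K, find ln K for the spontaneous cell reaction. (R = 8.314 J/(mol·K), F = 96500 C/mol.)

ln K = 179.9

E°_cell = -0.40 − (-2.71) = 2.31 V, with n = 2 electrons transferred.
At equilibrium E = 0, so the Nernst equation gives ln K = nFE°/RT = (2)(96500)(2.31)/((8.314)(298)) = 179.95.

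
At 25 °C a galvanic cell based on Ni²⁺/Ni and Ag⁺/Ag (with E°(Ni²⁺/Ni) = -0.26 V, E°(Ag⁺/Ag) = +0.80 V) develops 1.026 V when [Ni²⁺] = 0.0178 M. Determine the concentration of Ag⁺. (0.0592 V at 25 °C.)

0.036 M

From the Nernst equation, log Q = n(E° − E)/0.0592 = 2(1.06 − 1.026)/0.0592 = 1.149, so Q = 14.1.
With Q = [Ni²⁺]/[Ag⁺]^2 and the known concentrations, [Ag⁺]^2 in the denominator gives [Ag⁺] = 0.036 M.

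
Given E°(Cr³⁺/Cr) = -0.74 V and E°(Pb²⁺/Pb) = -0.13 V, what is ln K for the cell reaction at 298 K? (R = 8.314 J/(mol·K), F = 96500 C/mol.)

E°_cell = -0.13 − (-0.74) = 0.61 V, with n = 6 electrons transferred.
At equilibrium E = 0, so the Nernst equation gives ln K = nFE°/RT = (6)(96500)(0.61)/((8.314)(298)) = 142.55.

ln K = 142.6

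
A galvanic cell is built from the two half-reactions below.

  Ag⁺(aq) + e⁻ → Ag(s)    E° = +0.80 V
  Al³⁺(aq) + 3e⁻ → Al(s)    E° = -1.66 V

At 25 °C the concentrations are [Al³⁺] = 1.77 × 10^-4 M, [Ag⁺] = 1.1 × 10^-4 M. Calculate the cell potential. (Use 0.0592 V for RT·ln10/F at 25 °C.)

2.30 V

The Ag⁺/Ag couple has the higher reduction potential and acts as the cathode, so E°_cell = +0.80 − (-1.66) = 2.46 V.
Balancing electrons gives n = 3; the reaction quotient is Q = [Al³⁺]/[Ag⁺]^3 = 1.33 × 10^8.
At 25 °C, E = E° − (0.0592/n) log Q = 2.46 − (0.0592/3)(8.124) = 2.460 − 0.160 = 2.300 V.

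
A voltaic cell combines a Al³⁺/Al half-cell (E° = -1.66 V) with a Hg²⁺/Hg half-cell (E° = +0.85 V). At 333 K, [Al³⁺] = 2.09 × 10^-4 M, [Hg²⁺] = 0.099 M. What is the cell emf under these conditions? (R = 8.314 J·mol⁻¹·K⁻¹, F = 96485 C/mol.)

The Hg²⁺/Hg couple has the higher reduction potential and acts as the cathode, so E°_cell = +0.85 − (-1.66) = 2.51 V.
Balancing electrons gives n = 6; the reaction quotient is Q = [Al³⁺]^2/[Hg²⁺]^3 = 4.5 × 10^-5.
E = E° − (RT/nF) ln Q = 2.51 − (8.314×333)/(6×96485) × (-10.008) = 2.510 + 0.048 = 2.558 V.

2.56 V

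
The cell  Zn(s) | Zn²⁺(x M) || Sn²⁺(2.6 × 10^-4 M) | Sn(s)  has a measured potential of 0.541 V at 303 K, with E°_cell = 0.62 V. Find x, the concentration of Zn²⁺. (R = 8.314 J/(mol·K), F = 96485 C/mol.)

0.11 M

From the Nernst equation, ln Q = nF(E° − E)/RT = 2×96485×(0.62 − 0.541)/(8.314×303) = 6.052, so Q = 425.
With Q = [Zn²⁺]/[Sn²⁺] and the known concentrations, [Zn²⁺] in the numerator gives [Zn²⁺] = 0.11 M.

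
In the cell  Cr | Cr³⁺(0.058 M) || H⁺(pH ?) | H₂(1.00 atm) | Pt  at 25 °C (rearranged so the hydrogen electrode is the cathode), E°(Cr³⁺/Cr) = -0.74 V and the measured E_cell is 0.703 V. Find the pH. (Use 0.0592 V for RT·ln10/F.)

pH = 1.04

E°_cell = 0.74 V and n = 6.
log Q = n(E° − E)/0.0592 = 6×(0.74 − 0.703)/0.0592 = 3.750.
With Q = [Cr³⁺]^2·P(H₂)^3 / [H⁺]^6, solving for [H⁺] gives log[H⁺] = -1.037, so pH = 1.04.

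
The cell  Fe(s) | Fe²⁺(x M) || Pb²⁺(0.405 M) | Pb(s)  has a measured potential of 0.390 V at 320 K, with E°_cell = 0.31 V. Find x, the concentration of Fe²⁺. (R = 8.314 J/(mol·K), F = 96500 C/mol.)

0.0012 M

From the Nernst equation, ln Q = nF(E° − E)/RT = 2×96500×(0.31 − 0.390)/(8.314×320) = -5.803, so Q = 0.00302.
With Q = [Fe²⁺]/[Pb²⁺] and the known concentrations, [Fe²⁺] in the numerator gives [Fe²⁺] = 0.0012 M.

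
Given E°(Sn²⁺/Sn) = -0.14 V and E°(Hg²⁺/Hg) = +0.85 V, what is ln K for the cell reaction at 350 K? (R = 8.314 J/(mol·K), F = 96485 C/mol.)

ln K = 65.7

E°_cell = +0.85 − (-0.14) = 0.99 V, with n = 2 electrons transferred.
At equilibrium E = 0, so the Nernst equation gives ln K = nFE°/RT = (2)(96485)(0.99)/((8.314)(350)) = 65.65.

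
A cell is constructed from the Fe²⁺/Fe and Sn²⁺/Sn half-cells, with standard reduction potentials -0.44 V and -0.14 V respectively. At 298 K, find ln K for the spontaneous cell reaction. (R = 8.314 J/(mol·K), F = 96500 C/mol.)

ln K = 23.4

E°_cell = -0.14 − (-0.44) = 0.30 V, with n = 2 electrons transferred.
At equilibrium E = 0, so the Nernst equation gives ln K = nFE°/RT = (2)(96500)(0.30)/((8.314)(298)) = 23.37.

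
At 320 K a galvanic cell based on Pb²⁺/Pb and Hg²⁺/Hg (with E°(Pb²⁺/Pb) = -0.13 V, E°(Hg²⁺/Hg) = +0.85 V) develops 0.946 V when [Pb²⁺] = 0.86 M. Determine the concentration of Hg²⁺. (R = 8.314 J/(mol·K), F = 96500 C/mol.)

0.073 M

From the Nernst equation, ln Q = nF(E° − E)/RT = 2×96500×(0.98 − 0.946)/(8.314×320) = 2.466, so Q = 11.8.
With Q = [Pb²⁺]/[Hg²⁺] and the known concentrations, [Hg²⁺] in the denominator gives [Hg²⁺] = 0.073 M.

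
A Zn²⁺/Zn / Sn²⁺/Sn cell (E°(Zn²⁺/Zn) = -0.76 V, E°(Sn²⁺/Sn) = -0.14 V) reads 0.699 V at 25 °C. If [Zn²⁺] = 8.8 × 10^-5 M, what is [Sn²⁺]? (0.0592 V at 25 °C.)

From the Nernst equation, log Q = n(E° − E)/0.0592 = 2(0.62 − 0.699)/0.0592 = -2.669, so Q = 0.00214.
With Q = [Zn²⁺]/[Sn²⁺] and the known concentrations, [Sn²⁺] in the denominator gives [Sn²⁺] = 0.041 M.

0.041 M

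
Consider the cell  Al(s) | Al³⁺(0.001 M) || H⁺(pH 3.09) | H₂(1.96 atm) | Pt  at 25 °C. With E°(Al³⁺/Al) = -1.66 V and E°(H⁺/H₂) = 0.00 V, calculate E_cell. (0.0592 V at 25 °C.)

1.53 V

The hydrogen couple is the cathode, so E°_cell = 1.66 V; n = 6.
[H⁺] = 10^(−3.09) = 8.1 × 10^-4 M, and Q = [Al³⁺]^2·P(H₂)^3 / [H⁺]^6 = 2.61 × 10^13.
E = E° − (0.0592/6) log Q = 1.66 − (0.0592/6)(13.417) = 1.528 V.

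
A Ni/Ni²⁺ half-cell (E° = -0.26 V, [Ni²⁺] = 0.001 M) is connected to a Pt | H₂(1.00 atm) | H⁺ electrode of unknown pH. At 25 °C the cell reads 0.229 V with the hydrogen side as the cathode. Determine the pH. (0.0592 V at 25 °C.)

E°_cell = 0.26 V and n = 2.
log Q = n(E° − E)/0.0592 = 2×(0.26 − 0.229)/0.0592 = 1.047.
With Q = [Ni²⁺]·P(H₂) / [H⁺]^2, solving for [H⁺] gives log[H⁺] = -2.024, so pH = 2.02.

pH = 2.02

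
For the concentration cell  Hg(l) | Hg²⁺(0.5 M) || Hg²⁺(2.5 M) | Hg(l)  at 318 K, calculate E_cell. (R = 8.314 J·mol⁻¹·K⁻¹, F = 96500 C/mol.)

Both half-cells are Hg²⁺/Hg, so E°_cell = 0. The concentrated side is the cathode; the cell reaction moves Hg²⁺ from high to low concentration with n = 2.
Q = [Hg²⁺]_dilute/[Hg²⁺]_conc = 0.5/2.5 = 0.200.
E = 0 − (RT/nF) ln Q = −((8.314×318)/(2×96500))(-1.609) = 0.0220 V.

0.022 V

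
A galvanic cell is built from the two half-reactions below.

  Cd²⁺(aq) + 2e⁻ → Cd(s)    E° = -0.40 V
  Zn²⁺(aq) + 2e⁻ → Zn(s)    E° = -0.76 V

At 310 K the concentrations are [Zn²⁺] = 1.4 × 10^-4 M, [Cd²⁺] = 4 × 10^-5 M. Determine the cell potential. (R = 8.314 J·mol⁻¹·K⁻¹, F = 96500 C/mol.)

0.343 V

The Cd²⁺/Cd couple has the higher reduction potential and acts as the cathode, so E°_cell = -0.40 − (-0.76) = 0.36 V.
Balancing electrons gives n = 2; the reaction quotient is Q = [Zn²⁺]/[Cd²⁺] = 3.50.
E = E° − (RT/nF) ln Q = 0.36 − (8.314×310)/(2×96500) × (1.253) = 0.360 − 0.017 = 0.343 V.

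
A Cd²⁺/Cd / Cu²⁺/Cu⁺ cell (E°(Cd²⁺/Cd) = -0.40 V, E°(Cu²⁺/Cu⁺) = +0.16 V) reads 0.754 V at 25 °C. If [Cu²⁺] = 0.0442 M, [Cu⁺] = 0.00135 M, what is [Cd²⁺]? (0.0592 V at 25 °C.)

From the Nernst equation, log Q = n(E° − E)/0.0592 = 2(0.56 − 0.754)/0.0592 = -6.554, so Q = 2.79 × 10^-7.
With Q = [Cd²⁺]·[Cu⁺]^2/[Cu²⁺]^2 and the known concentrations, [Cd²⁺] in the numerator gives [Cd²⁺] = 3 × 10^-4 M.

3 × 10^-4 M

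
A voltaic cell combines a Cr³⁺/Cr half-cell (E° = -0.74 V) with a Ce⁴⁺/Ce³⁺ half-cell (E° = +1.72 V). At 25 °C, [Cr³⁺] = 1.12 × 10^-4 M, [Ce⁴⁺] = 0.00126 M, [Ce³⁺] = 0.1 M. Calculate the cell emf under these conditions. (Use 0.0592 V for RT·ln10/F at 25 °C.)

2.43 V

The Ce⁴⁺/Ce³⁺ couple has the higher reduction potential and acts as the cathode, so E°_cell = +1.72 − (-0.74) = 2.46 V.
Balancing electrons gives n = 3; the reaction quotient is Q = [Cr³⁺]·[Ce³⁺]^3/[Ce⁴⁺]^3 = 56.0.
At 25 °C, E = E° − (0.0592/n) log Q = 2.46 − (0.0592/3)(1.748) = 2.460 − 0.034 = 2.426 V.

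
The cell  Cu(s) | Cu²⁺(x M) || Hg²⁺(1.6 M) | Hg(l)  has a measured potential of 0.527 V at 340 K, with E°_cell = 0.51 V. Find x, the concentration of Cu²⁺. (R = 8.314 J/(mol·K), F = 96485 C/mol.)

From the Nernst equation, ln Q = nF(E° − E)/RT = 2×96485×(0.51 − 0.527)/(8.314×340) = -1.161, so Q = 0.313.
With Q = [Cu²⁺]/[Hg²⁺] and the known concentrations, [Cu²⁺] in the numerator gives [Cu²⁺] = 0.5 M.

0.5 M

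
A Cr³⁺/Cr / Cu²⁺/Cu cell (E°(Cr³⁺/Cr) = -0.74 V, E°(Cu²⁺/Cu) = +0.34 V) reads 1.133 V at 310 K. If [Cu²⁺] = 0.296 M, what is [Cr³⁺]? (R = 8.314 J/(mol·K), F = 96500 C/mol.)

4.2 × 10^-4 M

From the Nernst equation, ln Q = nF(E° − E)/RT = 6×96500×(1.08 − 1.133)/(8.314×310) = -11.906, so Q = 6.75 × 10^-6.
With Q = [Cr³⁺]^2/[Cu²⁺]^3 and the known concentrations, [Cr³⁺]^2 in the numerator gives [Cr³⁺] = 4.2 × 10^-4 M.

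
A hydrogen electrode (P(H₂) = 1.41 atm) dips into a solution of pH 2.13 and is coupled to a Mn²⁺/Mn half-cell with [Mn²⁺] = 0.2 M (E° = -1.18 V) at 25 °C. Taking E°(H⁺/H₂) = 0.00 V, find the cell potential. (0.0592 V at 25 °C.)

1.07 V

The hydrogen couple is the cathode, so E°_cell = 1.18 V; n = 2.
[H⁺] = 10^(−2.13) = 0.0074 M, and Q = [Mn²⁺]·P(H₂) / [H⁺]^2 = 5130.
E = E° − (0.0592/2) log Q = 1.18 − (0.0592/2)(3.710) = 1.070 V.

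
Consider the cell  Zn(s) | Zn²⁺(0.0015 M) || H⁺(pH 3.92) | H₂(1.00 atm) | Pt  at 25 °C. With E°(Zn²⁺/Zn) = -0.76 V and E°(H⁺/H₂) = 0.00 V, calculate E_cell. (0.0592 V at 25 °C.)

The hydrogen couple is the cathode, so E°_cell = 0.76 V; n = 2.
[H⁺] = 10^(−3.92) = 1.2 × 10^-4 M, and Q = [Zn²⁺]·P(H₂) / [H⁺]^2 = 1.04 × 10^5.
E = E° − (0.0592/2) log Q = 0.76 − (0.0592/2)(5.016) = 0.612 V.

0.61 V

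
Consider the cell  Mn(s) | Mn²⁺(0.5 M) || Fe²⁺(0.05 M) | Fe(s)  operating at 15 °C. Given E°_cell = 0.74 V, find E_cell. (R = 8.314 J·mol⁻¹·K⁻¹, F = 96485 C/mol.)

Balancing electrons gives n = 2; the reaction quotient is Q = [Mn²⁺]/[Fe²⁺] = 10.0.
E = E° − (RT/nF) ln Q = 0.74 − (8.314×288)/(2×96485) × (2.303) = 0.740 − 0.029 = 0.711 V.

0.711 V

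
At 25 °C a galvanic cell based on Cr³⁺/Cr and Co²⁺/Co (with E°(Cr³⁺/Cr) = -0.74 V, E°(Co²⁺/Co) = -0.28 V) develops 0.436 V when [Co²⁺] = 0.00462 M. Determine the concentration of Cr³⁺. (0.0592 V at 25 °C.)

0.0052 M

From the Nernst equation, log Q = n(E° − E)/0.0592 = 6(0.46 − 0.436)/0.0592 = 2.432, so Q = 271.
With Q = [Cr³⁺]^2/[Co²⁺]^3 and the known concentrations, [Cr³⁺]^2 in the numerator gives [Cr³⁺] = 0.0052 M.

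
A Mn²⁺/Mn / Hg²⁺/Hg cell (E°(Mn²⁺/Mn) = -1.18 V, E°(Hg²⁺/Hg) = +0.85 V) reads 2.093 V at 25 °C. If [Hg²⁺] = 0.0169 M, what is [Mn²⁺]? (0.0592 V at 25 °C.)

From the Nernst equation, log Q = n(E° − E)/0.0592 = 2(2.03 − 2.093)/0.0592 = -2.128, so Q = 0.00744.
With Q = [Mn²⁺]/[Hg²⁺] and the known concentrations, [Mn²⁺] in the numerator gives [Mn²⁺] = 1.3 × 10^-4 M.

1.3 × 10^-4 M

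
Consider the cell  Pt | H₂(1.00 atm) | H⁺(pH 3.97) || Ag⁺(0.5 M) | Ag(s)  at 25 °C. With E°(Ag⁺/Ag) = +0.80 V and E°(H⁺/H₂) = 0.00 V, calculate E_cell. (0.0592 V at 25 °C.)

1.02 V

The Ag⁺/Ag couple is the cathode, so E°_cell = 0.80 V; n = 2.
[H⁺] = 10^(−3.97) = 1.1 × 10^-4 M, and Q = [H⁺]^2 / ([Ag⁺]^2·P(H₂)) = 4.59 × 10^-8.
E = E° − (0.0592/2) log Q = 0.80 − (0.0592/2)(-7.338) = 1.017 V.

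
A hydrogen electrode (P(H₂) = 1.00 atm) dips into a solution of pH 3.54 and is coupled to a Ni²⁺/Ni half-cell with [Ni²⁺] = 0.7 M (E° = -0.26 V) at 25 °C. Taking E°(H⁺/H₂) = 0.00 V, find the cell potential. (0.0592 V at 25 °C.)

0.055 V

The hydrogen couple is the cathode, so E°_cell = 0.26 V; n = 2.
[H⁺] = 10^(−3.54) = 2.9 × 10^-4 M, and Q = [Ni²⁺]·P(H₂) / [H⁺]^2 = 8.42 × 10^6.
E = E° − (0.0592/2) log Q = 0.26 − (0.0592/2)(6.925) = 0.055 V.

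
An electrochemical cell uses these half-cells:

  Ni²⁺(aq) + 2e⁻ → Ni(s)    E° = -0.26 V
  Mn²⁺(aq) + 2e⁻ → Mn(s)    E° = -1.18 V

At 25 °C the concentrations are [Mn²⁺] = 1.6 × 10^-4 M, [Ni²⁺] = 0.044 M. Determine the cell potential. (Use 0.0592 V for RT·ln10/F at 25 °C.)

The Ni²⁺/Ni couple has the higher reduction potential and acts as the cathode, so E°_cell = -0.26 − (-1.18) = 0.92 V.
Balancing electrons gives n = 2; the reaction quotient is Q = [Mn²⁺]/[Ni²⁺] = 0.00364.
At 25 °C, E = E° − (0.0592/n) log Q = 0.92 − (0.0592/2)(-2.439) = 0.920 + 0.072 = 0.992 V.

0.992 V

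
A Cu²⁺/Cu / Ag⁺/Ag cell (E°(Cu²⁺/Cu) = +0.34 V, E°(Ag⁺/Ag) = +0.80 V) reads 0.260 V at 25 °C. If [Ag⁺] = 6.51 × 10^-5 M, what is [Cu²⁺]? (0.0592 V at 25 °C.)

0.024 M

From the Nernst equation, log Q = n(E° − E)/0.0592 = 2(0.46 − 0.260)/0.0592 = 6.757, so Q = 5.71 × 10^6.
With Q = [Cu²⁺]/[Ag⁺]^2 and the known concentrations, [Cu²⁺] in the numerator gives [Cu²⁺] = 0.024 M.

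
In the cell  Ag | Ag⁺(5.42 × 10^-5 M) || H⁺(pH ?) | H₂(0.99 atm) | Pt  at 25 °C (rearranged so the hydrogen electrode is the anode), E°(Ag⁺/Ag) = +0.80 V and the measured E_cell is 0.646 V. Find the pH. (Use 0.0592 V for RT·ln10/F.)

E°_cell = 0.80 V and n = 2.
log Q = n(E° − E)/0.0592 = 2×(0.80 − 0.646)/0.0592 = 5.203.
With Q = [H⁺]^2 / ([Ag⁺]^2·P(H₂)), solving for [H⁺] gives log[H⁺] = -1.667, so pH = 1.67.

pH = 1.67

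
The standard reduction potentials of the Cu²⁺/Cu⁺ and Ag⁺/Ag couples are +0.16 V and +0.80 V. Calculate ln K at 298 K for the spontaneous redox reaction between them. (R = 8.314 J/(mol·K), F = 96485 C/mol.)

E°_cell = +0.80 − (+0.16) = 0.64 V, with n = 1 electron transferred.
At equilibrium E = 0, so the Nernst equation gives ln K = nFE°/RT = (1)(96485)(0.64)/((8.314)(298)) = 24.92.

ln K = 24.9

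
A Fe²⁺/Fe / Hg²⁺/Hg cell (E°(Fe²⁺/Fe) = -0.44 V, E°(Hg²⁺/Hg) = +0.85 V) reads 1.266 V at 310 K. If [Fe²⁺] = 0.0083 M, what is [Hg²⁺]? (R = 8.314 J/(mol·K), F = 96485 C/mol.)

From the Nernst equation, ln Q = nF(E° − E)/RT = 2×96485×(1.29 − 1.266)/(8.314×310) = 1.797, so Q = 6.03.
With Q = [Fe²⁺]/[Hg²⁺] and the known concentrations, [Hg²⁺] in the denominator gives [Hg²⁺] = 0.0014 M.

0.0014 M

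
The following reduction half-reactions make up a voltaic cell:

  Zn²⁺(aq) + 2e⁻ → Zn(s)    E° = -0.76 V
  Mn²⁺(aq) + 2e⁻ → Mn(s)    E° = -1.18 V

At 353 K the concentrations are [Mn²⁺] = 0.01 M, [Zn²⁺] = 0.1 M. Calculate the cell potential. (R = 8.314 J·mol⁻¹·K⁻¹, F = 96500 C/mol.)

The Zn²⁺/Zn couple has the higher reduction potential and acts as the cathode, so E°_cell = -0.76 − (-1.18) = 0.42 V.
Balancing electrons gives n = 2; the reaction quotient is Q = [Mn²⁺]/[Zn²⁺] = 0.100.
E = E° − (RT/nF) ln Q = 0.42 − (8.314×353)/(2×96500) × (-2.303) = 0.420 + 0.035 = 0.455 V.

0.455 V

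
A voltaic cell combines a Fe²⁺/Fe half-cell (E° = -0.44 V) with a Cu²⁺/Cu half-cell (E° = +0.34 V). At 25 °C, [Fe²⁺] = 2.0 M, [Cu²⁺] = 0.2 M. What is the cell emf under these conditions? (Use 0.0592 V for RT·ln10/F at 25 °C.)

The Cu²⁺/Cu couple has the higher reduction potential and acts as the cathode, so E°_cell = +0.34 − (-0.44) = 0.78 V.
Balancing electrons gives n = 2; the reaction quotient is Q = [Fe²⁺]/[Cu²⁺] = 10.0.
At 25 °C, E = E° − (0.0592/n) log Q = 0.78 − (0.0592/2)(1.000) = 0.780 − 0.030 = 0.750 V.

0.750 V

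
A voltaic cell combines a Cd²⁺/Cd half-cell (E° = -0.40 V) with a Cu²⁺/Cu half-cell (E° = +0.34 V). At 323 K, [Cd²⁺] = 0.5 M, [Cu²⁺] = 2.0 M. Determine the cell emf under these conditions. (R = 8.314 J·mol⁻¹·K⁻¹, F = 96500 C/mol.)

0.759 V

The Cu²⁺/Cu couple has the higher reduction potential and acts as the cathode, so E°_cell = +0.34 − (-0.40) = 0.74 V.
Balancing electrons gives n = 2; the reaction quotient is Q = [Cd²⁺]/[Cu²⁺] = 0.250.
E = E° − (RT/nF) ln Q = 0.74 − (8.314×323)/(2×96500) × (-1.386) = 0.740 + 0.019 = 0.759 V.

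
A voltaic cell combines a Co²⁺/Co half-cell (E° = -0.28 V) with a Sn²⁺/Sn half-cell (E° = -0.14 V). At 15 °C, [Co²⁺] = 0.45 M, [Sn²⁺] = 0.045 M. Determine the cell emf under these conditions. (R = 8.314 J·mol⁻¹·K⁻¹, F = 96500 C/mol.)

0.111 V

The Sn²⁺/Sn couple has the higher reduction potential and acts as the cathode, so E°_cell = -0.14 − (-0.28) = 0.14 V.
Balancing electrons gives n = 2; the reaction quotient is Q = [Co²⁺]/[Sn²⁺] = 10.0.
E = E° − (RT/nF) ln Q = 0.14 − (8.314×288)/(2×96500) × (2.303) = 0.140 − 0.029 = 0.111 V.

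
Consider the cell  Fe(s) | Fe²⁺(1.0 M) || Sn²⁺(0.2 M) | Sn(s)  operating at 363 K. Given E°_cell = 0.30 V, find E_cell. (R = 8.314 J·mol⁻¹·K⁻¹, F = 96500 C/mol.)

0.275 V

Balancing electrons gives n = 2; the reaction quotient is Q = [Fe²⁺]/[Sn²⁺] = 5.00.
E = E° − (RT/nF) ln Q = 0.30 − (8.314×363)/(2×96500) × (1.609) = 0.300 − 0.025 = 0.275 V.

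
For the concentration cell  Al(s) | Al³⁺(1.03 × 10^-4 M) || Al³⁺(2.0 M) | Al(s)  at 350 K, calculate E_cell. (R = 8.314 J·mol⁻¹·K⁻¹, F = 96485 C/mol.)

Both half-cells are Al³⁺/Al, so E°_cell = 0. The concentrated side is the cathode; the cell reaction moves Al³⁺ from high to low concentration with n = 3.
Q = [Al³⁺]_dilute/[Al³⁺]_conc = 1.03 × 10^-4/2.0 = 5.15 × 10^-5.
E = 0 − (RT/nF) ln Q = −((8.314×350)/(3×96485))(-9.874) = 0.0993 V.

0.099 V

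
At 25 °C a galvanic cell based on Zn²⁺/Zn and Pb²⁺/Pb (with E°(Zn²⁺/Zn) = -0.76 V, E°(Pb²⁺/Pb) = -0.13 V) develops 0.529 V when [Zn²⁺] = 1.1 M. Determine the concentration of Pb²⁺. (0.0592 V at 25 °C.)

From the Nernst equation, log Q = n(E° − E)/0.0592 = 2(0.63 − 0.529)/0.0592 = 3.412, so Q = 2580.
With Q = [Zn²⁺]/[Pb²⁺] and the known concentrations, [Pb²⁺] in the denominator gives [Pb²⁺] = 4.3 × 10^-4 M.

4.3 × 10^-4 M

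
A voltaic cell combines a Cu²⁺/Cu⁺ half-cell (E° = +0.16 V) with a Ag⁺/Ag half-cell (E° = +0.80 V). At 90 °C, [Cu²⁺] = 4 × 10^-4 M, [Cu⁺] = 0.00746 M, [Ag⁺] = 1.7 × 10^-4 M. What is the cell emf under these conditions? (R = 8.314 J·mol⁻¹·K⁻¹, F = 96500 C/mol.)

The Ag⁺/Ag couple has the higher reduction potential and acts as the cathode, so E°_cell = +0.80 − (+0.16) = 0.64 V.
Balancing electrons gives n = 1; the reaction quotient is Q = [Cu²⁺]/([Cu⁺]·[Ag⁺]) = 315.
E = E° − (RT/nF) ln Q = 0.64 − (8.314×363)/(1×96500) × (5.754) = 0.640 − 0.180 = 0.460 V.

0.460 V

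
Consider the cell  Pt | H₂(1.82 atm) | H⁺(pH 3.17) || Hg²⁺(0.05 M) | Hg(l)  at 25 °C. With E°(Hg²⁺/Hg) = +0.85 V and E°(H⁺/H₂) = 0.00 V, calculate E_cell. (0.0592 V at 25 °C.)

1.01 V

The Hg²⁺/Hg couple is the cathode, so E°_cell = 0.85 V; n = 2.
[H⁺] = 10^(−3.17) = 6.8 × 10^-4 M, and Q = [H⁺]^2 / ([Hg²⁺]·P(H₂)) = 5.02 × 10^-6.
E = E° − (0.0592/2) log Q = 0.85 − (0.0592/2)(-5.299) = 1.007 V.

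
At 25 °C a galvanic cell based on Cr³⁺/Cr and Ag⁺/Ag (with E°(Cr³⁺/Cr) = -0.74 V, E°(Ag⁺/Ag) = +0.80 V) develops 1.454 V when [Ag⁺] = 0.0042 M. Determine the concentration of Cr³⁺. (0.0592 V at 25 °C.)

From the Nernst equation, log Q = n(E° − E)/0.0592 = 3(1.54 − 1.454)/0.0592 = 4.358, so Q = 2.28 × 10^4.
With Q = [Cr³⁺]/[Ag⁺]^3 and the known concentrations, [Cr³⁺] in the numerator gives [Cr³⁺] = 0.0017 M.

0.0017 M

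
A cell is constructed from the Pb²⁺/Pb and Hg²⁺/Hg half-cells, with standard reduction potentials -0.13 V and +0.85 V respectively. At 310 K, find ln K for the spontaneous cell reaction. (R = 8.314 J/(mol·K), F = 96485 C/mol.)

E°_cell = +0.85 − (-0.13) = 0.98 V, with n = 2 electrons transferred.
At equilibrium E = 0, so the Nernst equation gives ln K = nFE°/RT = (2)(96485)(0.98)/((8.314)(310)) = 73.37.

ln K = 73.4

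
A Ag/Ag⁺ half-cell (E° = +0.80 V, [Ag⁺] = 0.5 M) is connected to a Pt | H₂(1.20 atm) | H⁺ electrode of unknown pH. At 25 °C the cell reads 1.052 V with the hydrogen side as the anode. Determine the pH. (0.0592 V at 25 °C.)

E°_cell = 0.80 V and n = 2.
log Q = n(E° − E)/0.0592 = 2×(0.80 − 1.052)/0.0592 = -8.514.
With Q = [H⁺]^2 / ([Ag⁺]^2·P(H₂)), solving for [H⁺] gives log[H⁺] = -4.518, so pH = 4.52.

pH = 4.52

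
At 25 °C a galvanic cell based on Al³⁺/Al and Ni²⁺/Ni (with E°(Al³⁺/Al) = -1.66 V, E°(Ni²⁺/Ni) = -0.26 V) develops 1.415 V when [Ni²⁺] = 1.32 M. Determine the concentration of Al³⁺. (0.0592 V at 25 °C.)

From the Nernst equation, log Q = n(E° − E)/0.0592 = 6(1.40 − 1.415)/0.0592 = -1.520, so Q = 0.0302.
With Q = [Al³⁺]^2/[Ni²⁺]^3 and the known concentrations, [Al³⁺]^2 in the numerator gives [Al³⁺] = 0.26 M.

0.26 M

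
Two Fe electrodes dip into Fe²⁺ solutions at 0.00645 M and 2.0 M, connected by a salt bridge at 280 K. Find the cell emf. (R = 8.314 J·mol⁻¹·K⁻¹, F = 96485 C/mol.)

Both half-cells are Fe²⁺/Fe, so E°_cell = 0. The concentrated side is the cathode; the cell reaction moves Fe²⁺ from high to low concentration with n = 2.
Q = [Fe²⁺]_dilute/[Fe²⁺]_conc = 0.00645/2.0 = 0.00323.
E = 0 − (RT/nF) ln Q = −((8.314×280)/(2×96485))(-5.737) = 0.0692 V.

0.069 V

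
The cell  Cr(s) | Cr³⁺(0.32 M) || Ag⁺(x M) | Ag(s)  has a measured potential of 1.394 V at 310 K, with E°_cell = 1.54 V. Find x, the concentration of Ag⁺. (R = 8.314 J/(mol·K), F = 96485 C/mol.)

From the Nernst equation, ln Q = nF(E° − E)/RT = 3×96485×(1.54 − 1.394)/(8.314×310) = 16.397, so Q = 1.32 × 10^7.
With Q = [Cr³⁺]/[Ag⁺]^3 and the known concentrations, [Ag⁺]^3 in the denominator gives [Ag⁺] = 0.0029 M.

0.0029 M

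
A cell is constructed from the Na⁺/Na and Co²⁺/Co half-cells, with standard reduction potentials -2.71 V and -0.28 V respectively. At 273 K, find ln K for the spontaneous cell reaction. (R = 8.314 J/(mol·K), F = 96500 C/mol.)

ln K = 206.6

E°_cell = -0.28 − (-2.71) = 2.43 V, with n = 2 electrons transferred.
At equilibrium E = 0, so the Nernst equation gives ln K = nFE°/RT = (2)(96500)(2.43)/((8.314)(273)) = 206.63.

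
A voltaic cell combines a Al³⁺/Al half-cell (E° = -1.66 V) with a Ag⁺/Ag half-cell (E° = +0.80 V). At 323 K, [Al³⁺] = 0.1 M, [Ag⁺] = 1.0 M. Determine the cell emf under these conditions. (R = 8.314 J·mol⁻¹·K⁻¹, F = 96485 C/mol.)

The Ag⁺/Ag couple has the higher reduction potential and acts as the cathode, so E°_cell = +0.80 − (-1.66) = 2.46 V.
Balancing electrons gives n = 3; the reaction quotient is Q = [Al³⁺]/[Ag⁺]^3 = 0.100.
E = E° − (RT/nF) ln Q = 2.46 − (8.314×323)/(3×96485) × (-2.303) = 2.460 + 0.021 = 2.481 V.

2.48 V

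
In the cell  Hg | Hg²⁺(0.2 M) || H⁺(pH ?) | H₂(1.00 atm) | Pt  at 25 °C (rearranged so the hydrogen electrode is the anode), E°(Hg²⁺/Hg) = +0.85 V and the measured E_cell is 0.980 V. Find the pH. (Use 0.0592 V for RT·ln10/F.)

E°_cell = 0.85 V and n = 2.
log Q = n(E° − E)/0.0592 = 2×(0.85 − 0.980)/0.0592 = -4.392.
With Q = [H⁺]^2 / ([Hg²⁺]·P(H₂)), solving for [H⁺] gives log[H⁺] = -2.545, so pH = 2.55.

pH = 2.55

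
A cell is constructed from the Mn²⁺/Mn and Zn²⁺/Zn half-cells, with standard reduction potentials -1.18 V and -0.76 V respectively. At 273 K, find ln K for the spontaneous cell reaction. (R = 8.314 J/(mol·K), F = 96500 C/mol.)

ln K = 35.7

E°_cell = -0.76 − (-1.18) = 0.42 V, with n = 2 electrons transferred.
At equilibrium E = 0, so the Nernst equation gives ln K = nFE°/RT = (2)(96500)(0.42)/((8.314)(273)) = 35.71.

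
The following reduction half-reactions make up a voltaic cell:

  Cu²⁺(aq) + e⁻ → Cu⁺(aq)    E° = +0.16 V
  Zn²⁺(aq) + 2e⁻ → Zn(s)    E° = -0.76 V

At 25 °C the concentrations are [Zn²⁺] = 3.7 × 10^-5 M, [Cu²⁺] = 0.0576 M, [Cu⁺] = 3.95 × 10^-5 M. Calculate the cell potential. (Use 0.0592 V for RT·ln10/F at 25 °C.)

The Cu²⁺/Cu⁺ couple has the higher reduction potential and acts as the cathode, so E°_cell = +0.16 − (-0.76) = 0.92 V.
Balancing electrons gives n = 2; the reaction quotient is Q = [Zn²⁺]·[Cu⁺]^2/[Cu²⁺]^2 = 1.74 × 10^-11.
At 25 °C, E = E° − (0.0592/n) log Q = 0.92 − (0.0592/2)(-10.759) = 0.920 + 0.318 = 1.238 V.

1.24 V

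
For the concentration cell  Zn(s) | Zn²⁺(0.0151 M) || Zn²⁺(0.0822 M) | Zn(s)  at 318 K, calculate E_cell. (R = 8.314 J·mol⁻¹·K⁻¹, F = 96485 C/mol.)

Both half-cells are Zn²⁺/Zn, so E°_cell = 0. The concentrated side is the cathode; the cell reaction moves Zn²⁺ from high to low concentration with n = 2.
Q = [Zn²⁺]_dilute/[Zn²⁺]_conc = 0.0151/0.0822 = 0.184.
E = 0 − (RT/nF) ln Q = −((8.314×318)/(2×96485))(-1.694) = 0.0232 V.

0.023 V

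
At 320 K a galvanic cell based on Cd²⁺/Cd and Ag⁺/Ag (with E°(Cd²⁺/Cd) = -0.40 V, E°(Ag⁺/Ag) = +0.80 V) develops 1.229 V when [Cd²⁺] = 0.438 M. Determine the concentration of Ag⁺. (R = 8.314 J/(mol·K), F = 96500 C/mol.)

1.9 M

From the Nernst equation, ln Q = nF(E° − E)/RT = 2×96500×(1.20 − 1.229)/(8.314×320) = -2.104, so Q = 0.122.
With Q = [Cd²⁺]/[Ag⁺]^2 and the known concentrations, [Ag⁺]^2 in the denominator gives [Ag⁺] = 1.9 M.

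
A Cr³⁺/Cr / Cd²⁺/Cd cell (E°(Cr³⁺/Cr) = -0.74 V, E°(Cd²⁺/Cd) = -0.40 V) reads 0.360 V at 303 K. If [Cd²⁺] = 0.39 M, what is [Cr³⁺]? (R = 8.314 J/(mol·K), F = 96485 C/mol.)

0.024 M

From the Nernst equation, ln Q = nF(E° − E)/RT = 6×96485×(0.34 − 0.360)/(8.314×303) = -4.596, so Q = 0.0101.
With Q = [Cr³⁺]^2/[Cd²⁺]^3 and the known concentrations, [Cr³⁺]^2 in the numerator gives [Cr³⁺] = 0.024 M.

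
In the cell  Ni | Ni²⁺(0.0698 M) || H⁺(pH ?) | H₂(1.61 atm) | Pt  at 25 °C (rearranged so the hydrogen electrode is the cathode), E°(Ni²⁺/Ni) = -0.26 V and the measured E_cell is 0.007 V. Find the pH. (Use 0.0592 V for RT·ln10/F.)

E°_cell = 0.26 V and n = 2.
log Q = n(E° − E)/0.0592 = 2×(0.26 − 0.007)/0.0592 = 8.547.
With Q = [Ni²⁺]·P(H₂) / [H⁺]^2, solving for [H⁺] gives log[H⁺] = -4.748, so pH = 4.75.

pH = 4.75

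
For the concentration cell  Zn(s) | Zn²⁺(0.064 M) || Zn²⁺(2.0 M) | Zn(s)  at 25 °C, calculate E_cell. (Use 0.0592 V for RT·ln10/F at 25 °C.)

Both half-cells are Zn²⁺/Zn, so E°_cell = 0. The concentrated side is the cathode; the cell reaction moves Zn²⁺ from high to low concentration with n = 2.
Q = [Zn²⁺]_dilute/[Zn²⁺]_conc = 0.064/2.0 = 0.0320.
E = 0 − (0.0592/2) log Q = −(0.0592/2)(-1.495) = 0.0443 V.

0.044 V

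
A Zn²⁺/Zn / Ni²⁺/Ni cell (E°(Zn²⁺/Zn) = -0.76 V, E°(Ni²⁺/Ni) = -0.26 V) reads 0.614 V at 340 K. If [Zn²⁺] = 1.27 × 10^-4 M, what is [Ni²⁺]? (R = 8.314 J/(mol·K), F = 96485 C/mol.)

0.3 M

From the Nernst equation, ln Q = nF(E° − E)/RT = 2×96485×(0.50 − 0.614)/(8.314×340) = -7.782, so Q = 4.17 × 10^-4.
With Q = [Zn²⁺]/[Ni²⁺] and the known concentrations, [Ni²⁺] in the denominator gives [Ni²⁺] = 0.3 M.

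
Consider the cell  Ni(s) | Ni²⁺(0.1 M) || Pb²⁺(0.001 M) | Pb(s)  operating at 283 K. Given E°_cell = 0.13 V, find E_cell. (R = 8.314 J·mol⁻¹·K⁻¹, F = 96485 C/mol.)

0.074 V

Balancing electrons gives n = 2; the reaction quotient is Q = [Ni²⁺]/[Pb²⁺] = 100.
E = E° − (RT/nF) ln Q = 0.13 − (8.314×283)/(2×96485) × (4.605) = 0.130 − 0.056 = 0.074 V.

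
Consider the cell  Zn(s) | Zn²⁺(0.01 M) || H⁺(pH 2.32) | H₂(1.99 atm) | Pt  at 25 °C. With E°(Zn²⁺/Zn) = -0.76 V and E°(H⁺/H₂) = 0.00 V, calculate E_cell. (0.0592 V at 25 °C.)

0.67 V

The hydrogen couple is the cathode, so E°_cell = 0.76 V; n = 2.
[H⁺] = 10^(−2.32) = 0.0048 M, and Q = [Zn²⁺]·P(H₂) / [H⁺]^2 = 869.
E = E° − (0.0592/2) log Q = 0.76 − (0.0592/2)(2.939) = 0.673 V.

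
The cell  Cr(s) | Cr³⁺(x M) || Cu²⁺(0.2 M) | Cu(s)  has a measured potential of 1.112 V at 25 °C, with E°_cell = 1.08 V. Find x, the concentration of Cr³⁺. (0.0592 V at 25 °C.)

0.0021 M

From the Nernst equation, log Q = n(E° − E)/0.0592 = 6(1.08 − 1.112)/0.0592 = -3.243, so Q = 5.71 × 10^-4.
With Q = [Cr³⁺]^2/[Cu²⁺]^3 and the known concentrations, [Cr³⁺]^2 in the numerator gives [Cr³⁺] = 0.0021 M.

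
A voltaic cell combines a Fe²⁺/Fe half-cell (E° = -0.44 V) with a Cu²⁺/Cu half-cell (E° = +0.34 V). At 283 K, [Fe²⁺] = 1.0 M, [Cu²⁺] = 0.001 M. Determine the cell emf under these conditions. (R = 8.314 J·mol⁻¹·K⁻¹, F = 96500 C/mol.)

0.696 V

The Cu²⁺/Cu couple has the higher reduction potential and acts as the cathode, so E°_cell = +0.34 − (-0.44) = 0.78 V.
Balancing electrons gives n = 2; the reaction quotient is Q = [Fe²⁺]/[Cu²⁺] = 1000.
E = E° − (RT/nF) ln Q = 0.78 − (8.314×283)/(2×96500) × (6.908) = 0.780 − 0.084 = 0.696 V.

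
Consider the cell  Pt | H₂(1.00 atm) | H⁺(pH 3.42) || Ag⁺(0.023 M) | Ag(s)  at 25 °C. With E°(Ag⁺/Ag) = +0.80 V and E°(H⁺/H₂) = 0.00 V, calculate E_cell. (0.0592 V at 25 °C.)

0.91 V

The Ag⁺/Ag couple is the cathode, so E°_cell = 0.80 V; n = 2.
[H⁺] = 10^(−3.42) = 3.8 × 10^-4 M, and Q = [H⁺]^2 / ([Ag⁺]^2·P(H₂)) = 2.73 × 10^-4.
E = E° − (0.0592/2) log Q = 0.80 − (0.0592/2)(-3.563) = 0.905 V.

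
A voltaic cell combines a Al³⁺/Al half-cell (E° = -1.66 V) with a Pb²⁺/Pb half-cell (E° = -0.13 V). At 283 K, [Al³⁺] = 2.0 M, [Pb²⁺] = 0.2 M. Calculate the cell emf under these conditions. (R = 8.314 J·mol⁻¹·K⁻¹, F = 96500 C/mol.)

1.50 V

The Pb²⁺/Pb couple has the higher reduction potential and acts as the cathode, so E°_cell = -0.13 − (-1.66) = 1.53 V.
Balancing electrons gives n = 6; the reaction quotient is Q = [Al³⁺]^2/[Pb²⁺]^3 = 500.
E = E° − (RT/nF) ln Q = 1.53 − (8.314×283)/(6×96500) × (6.215) = 1.530 − 0.025 = 1.505 V.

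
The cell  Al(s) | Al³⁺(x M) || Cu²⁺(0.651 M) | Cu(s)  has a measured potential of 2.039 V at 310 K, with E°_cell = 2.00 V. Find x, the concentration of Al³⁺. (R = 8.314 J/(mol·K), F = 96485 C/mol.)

From the Nernst equation, ln Q = nF(E° − E)/RT = 6×96485×(2.00 − 2.039)/(8.314×310) = -8.760, so Q = 1.57 × 10^-4.
With Q = [Al³⁺]^2/[Cu²⁺]^3 and the known concentrations, [Al³⁺]^2 in the numerator gives [Al³⁺] = 0.0066 M.

0.0066 M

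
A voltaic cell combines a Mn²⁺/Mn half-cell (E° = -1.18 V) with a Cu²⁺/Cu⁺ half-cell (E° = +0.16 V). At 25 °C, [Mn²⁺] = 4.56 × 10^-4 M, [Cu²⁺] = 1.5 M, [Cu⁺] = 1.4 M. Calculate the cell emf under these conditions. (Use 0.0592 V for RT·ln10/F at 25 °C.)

1.44 V

The Cu²⁺/Cu⁺ couple has the higher reduction potential and acts as the cathode, so E°_cell = +0.16 − (-1.18) = 1.34 V.
Balancing electrons gives n = 2; the reaction quotient is Q = [Mn²⁺]·[Cu⁺]^2/[Cu²⁺]^2 = 3.97 × 10^-4.
At 25 °C, E = E° − (0.0592/n) log Q = 1.34 − (0.0592/2)(-3.401) = 1.340 + 0.101 = 1.441 V.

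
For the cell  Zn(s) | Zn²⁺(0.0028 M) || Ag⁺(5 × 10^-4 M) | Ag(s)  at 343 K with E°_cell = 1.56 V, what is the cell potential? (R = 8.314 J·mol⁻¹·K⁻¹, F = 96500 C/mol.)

Balancing electrons gives n = 2; the reaction quotient is Q = [Zn²⁺]/[Ag⁺]^2 = 1.12 × 10^4.
E = E° − (RT/nF) ln Q = 1.56 − (8.314×343)/(2×96500) × (9.324) = 1.560 − 0.138 = 1.422 V.

1.42 V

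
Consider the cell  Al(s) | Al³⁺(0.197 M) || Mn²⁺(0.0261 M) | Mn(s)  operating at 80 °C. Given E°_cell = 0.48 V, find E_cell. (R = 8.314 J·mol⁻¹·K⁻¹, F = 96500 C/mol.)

0.441 V

Balancing electrons gives n = 6; the reaction quotient is Q = [Al³⁺]^2/[Mn²⁺]^3 = 2180.
E = E° − (RT/nF) ln Q = 0.48 − (8.314×353)/(6×96500) × (7.688) = 0.480 − 0.039 = 0.441 V.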